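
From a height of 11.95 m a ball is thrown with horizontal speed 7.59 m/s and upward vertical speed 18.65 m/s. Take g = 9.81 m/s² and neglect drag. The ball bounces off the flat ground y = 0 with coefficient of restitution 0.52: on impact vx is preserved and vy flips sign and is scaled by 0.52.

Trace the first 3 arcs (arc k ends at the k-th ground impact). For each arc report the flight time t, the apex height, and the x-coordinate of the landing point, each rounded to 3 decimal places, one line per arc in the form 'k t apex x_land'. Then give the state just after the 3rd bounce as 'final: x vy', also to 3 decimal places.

1 4.361 29.678 33.099
2 2.558 8.025 52.516
3 1.330 2.170 62.612
final: 62.612 3.393

Arc 1: start y=11.950, vy=18.650 → t=4.361, apex=29.678, x_land=33.099, impact vy=-24.131
  bounce: vy ← 0.52·24.131 = 12.548
Arc 2: start y=0.000, vy=12.548 → t=2.558, apex=8.025, x_land=52.516, impact vy=-12.548
  bounce: vy ← 0.52·12.548 = 6.525
Arc 3: start y=0.000, vy=6.525 → t=1.330, apex=2.170, x_land=62.612, impact vy=-6.525
  bounce: vy ← 0.52·6.525 = 3.393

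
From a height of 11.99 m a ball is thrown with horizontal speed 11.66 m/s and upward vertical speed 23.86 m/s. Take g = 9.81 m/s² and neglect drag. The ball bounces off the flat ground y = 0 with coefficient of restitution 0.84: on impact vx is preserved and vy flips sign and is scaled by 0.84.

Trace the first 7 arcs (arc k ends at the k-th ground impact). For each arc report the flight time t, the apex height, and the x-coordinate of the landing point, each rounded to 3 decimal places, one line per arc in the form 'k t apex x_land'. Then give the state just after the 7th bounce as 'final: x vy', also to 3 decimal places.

1 5.324 41.006 62.073
2 4.858 28.934 118.712
3 4.080 20.416 166.288
4 3.427 14.405 206.253
5 2.879 10.164 239.823
6 2.418 7.172 268.022
7 2.031 5.061 291.709
final: 291.709 8.370

Arc 1: start y=11.990, vy=23.860 → t=5.324, apex=41.006, x_land=62.073, impact vy=-28.364
  bounce: vy ← 0.84·28.364 = 23.826
Arc 2: start y=0.000, vy=23.826 → t=4.858, apex=28.934, x_land=118.712, impact vy=-23.826
  bounce: vy ← 0.84·23.826 = 20.014
Arc 3: start y=0.000, vy=20.014 → t=4.080, apex=20.416, x_land=166.288, impact vy=-20.014
  bounce: vy ← 0.84·20.014 = 16.812
Arc 4: start y=0.000, vy=16.812 → t=3.427, apex=14.405, x_land=206.253, impact vy=-16.812
  bounce: vy ← 0.84·16.812 = 14.122
Arc 5: start y=0.000, vy=14.122 → t=2.879, apex=10.164, x_land=239.823, impact vy=-14.122
  bounce: vy ← 0.84·14.122 = 11.862
Arc 6: start y=0.000, vy=11.862 → t=2.418, apex=7.172, x_land=268.022, impact vy=-11.862
  bounce: vy ← 0.84·11.862 = 9.964
Arc 7: start y=0.000, vy=9.964 → t=2.031, apex=5.061, x_land=291.709, impact vy=-9.964
  bounce: vy ← 0.84·9.964 = 8.370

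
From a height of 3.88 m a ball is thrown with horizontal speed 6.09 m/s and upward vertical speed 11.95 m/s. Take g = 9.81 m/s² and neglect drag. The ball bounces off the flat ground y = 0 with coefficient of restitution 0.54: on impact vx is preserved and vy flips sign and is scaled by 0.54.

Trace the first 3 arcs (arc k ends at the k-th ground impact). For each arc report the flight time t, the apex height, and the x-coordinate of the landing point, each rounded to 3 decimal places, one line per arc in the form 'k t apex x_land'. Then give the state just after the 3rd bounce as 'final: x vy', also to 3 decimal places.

1 2.726 11.158 16.604
2 1.629 3.254 26.524
3 0.880 0.949 31.881
final: 31.881 2.330

Arc 1: start y=3.880, vy=11.950 → t=2.726, apex=11.158, x_land=16.604, impact vy=-14.796
  bounce: vy ← 0.54·14.796 = 7.990
Arc 2: start y=0.000, vy=7.990 → t=1.629, apex=3.254, x_land=26.524, impact vy=-7.990
  bounce: vy ← 0.54·7.990 = 4.315
Arc 3: start y=0.000, vy=4.315 → t=0.880, apex=0.949, x_land=31.881, impact vy=-4.315
  bounce: vy ← 0.54·4.315 = 2.330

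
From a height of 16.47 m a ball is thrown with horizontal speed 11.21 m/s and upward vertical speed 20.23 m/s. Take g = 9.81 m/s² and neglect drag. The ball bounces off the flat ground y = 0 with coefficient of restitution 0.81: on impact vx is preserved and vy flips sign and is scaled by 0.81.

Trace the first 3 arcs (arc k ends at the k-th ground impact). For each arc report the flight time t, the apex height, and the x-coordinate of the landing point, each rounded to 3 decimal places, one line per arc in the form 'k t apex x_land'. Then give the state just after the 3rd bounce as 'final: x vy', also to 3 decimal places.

Arc 1: start y=16.470, vy=20.230 → t=4.821, apex=37.329, x_land=54.042, impact vy=-27.063
  bounce: vy ← 0.81·27.063 = 21.921
Arc 2: start y=0.000, vy=21.921 → t=4.469, apex=24.492, x_land=104.140, impact vy=-21.921
  bounce: vy ← 0.81·21.921 = 17.756
Arc 3: start y=0.000, vy=17.756 → t=3.620, apex=16.069, x_land=144.720, impact vy=-17.756
  bounce: vy ← 0.81·17.756 = 14.382

1 4.821 37.329 54.042
2 4.469 24.492 104.140
3 3.620 16.069 144.720
final: 144.720 14.382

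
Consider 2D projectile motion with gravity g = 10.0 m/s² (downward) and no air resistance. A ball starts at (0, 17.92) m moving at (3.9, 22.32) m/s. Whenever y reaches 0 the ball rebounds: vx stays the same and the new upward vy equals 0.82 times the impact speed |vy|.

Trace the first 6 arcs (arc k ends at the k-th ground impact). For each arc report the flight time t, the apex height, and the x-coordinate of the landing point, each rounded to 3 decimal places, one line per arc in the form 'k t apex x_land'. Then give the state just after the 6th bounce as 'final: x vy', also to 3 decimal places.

Arc 1: start y=17.920, vy=22.320 → t=5.159, apex=42.829, x_land=20.119, impact vy=-29.267
  bounce: vy ← 0.82·29.267 = 23.999
Arc 2: start y=0.000, vy=23.999 → t=4.800, apex=28.798, x_land=38.839, impact vy=-23.999
  bounce: vy ← 0.82·23.999 = 19.679
Arc 3: start y=0.000, vy=19.679 → t=3.936, apex=19.364, x_land=54.188, impact vy=-19.679
  bounce: vy ← 0.82·19.679 = 16.137
Arc 4: start y=0.000, vy=16.137 → t=3.227, apex=13.020, x_land=66.775, impact vy=-16.137
  bounce: vy ← 0.82·16.137 = 13.232
Arc 5: start y=0.000, vy=13.232 → t=2.646, apex=8.755, x_land=77.097, impact vy=-13.232
  bounce: vy ← 0.82·13.232 = 10.851
Arc 6: start y=0.000, vy=10.851 → t=2.170, apex=5.887, x_land=85.560, impact vy=-10.851
  bounce: vy ← 0.82·10.851 = 8.897

1 5.159 42.829 20.119
2 4.800 28.798 38.839
3 3.936 19.364 54.188
4 3.227 13.020 66.775
5 2.646 8.755 77.097
6 2.170 5.887 85.560
final: 85.560 8.897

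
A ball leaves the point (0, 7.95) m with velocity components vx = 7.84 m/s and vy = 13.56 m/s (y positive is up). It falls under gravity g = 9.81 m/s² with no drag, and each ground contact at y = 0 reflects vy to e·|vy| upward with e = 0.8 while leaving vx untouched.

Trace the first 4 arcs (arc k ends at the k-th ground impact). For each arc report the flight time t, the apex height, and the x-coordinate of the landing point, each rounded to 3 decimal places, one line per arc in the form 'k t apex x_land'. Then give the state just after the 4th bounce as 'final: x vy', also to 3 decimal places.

Arc 1: start y=7.950, vy=13.560 → t=3.261, apex=17.322, x_land=25.570, impact vy=-18.435
  bounce: vy ← 0.8·18.435 = 14.748
Arc 2: start y=0.000, vy=14.748 → t=3.007, apex=11.086, x_land=49.143, impact vy=-14.748
  bounce: vy ← 0.8·14.748 = 11.798
Arc 3: start y=0.000, vy=11.798 → t=2.405, apex=7.095, x_land=68.001, impact vy=-11.798
  bounce: vy ← 0.8·11.798 = 9.439
Arc 4: start y=0.000, vy=9.439 → t=1.924, apex=4.541, x_land=83.088, impact vy=-9.439
  bounce: vy ← 0.8·9.439 = 7.551

1 3.261 17.322 25.570
2 3.007 11.086 49.143
3 2.405 7.095 68.001
4 1.924 4.541 83.088
final: 83.088 7.551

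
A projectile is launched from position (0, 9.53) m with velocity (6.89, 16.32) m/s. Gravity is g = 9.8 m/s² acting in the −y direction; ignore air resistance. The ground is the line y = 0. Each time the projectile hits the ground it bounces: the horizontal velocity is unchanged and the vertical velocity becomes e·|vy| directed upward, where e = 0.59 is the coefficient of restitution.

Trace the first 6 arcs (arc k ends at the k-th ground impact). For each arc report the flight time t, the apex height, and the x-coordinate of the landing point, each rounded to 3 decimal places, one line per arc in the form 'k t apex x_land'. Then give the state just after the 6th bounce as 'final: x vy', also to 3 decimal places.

1 3.837 23.119 26.440
2 2.563 8.048 44.100
3 1.512 2.801 54.519
4 0.892 0.975 60.666
5 0.526 0.339 64.293
6 0.311 0.118 66.433
final: 66.433 0.898

Arc 1: start y=9.530, vy=16.320 → t=3.837, apex=23.119, x_land=26.440, impact vy=-21.287
  bounce: vy ← 0.59·21.287 = 12.559
Arc 2: start y=0.000, vy=12.559 → t=2.563, apex=8.048, x_land=44.100, impact vy=-12.559
  bounce: vy ← 0.59·12.559 = 7.410
Arc 3: start y=0.000, vy=7.410 → t=1.512, apex=2.801, x_land=54.519, impact vy=-7.410
  bounce: vy ← 0.59·7.410 = 4.372
Arc 4: start y=0.000, vy=4.372 → t=0.892, apex=0.975, x_land=60.666, impact vy=-4.372
  bounce: vy ← 0.59·4.372 = 2.579
Arc 5: start y=0.000, vy=2.579 → t=0.526, apex=0.339, x_land=64.293, impact vy=-2.579
  bounce: vy ← 0.59·2.579 = 1.522
Arc 6: start y=0.000, vy=1.522 → t=0.311, apex=0.118, x_land=66.433, impact vy=-1.522
  bounce: vy ← 0.59·1.522 = 0.898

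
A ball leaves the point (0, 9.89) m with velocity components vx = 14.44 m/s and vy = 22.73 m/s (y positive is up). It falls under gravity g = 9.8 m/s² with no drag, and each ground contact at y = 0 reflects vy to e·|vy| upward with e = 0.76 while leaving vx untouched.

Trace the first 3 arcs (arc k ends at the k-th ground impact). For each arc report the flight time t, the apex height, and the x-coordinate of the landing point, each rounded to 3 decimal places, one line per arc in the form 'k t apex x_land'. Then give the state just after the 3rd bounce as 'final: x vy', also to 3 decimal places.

1 5.039 36.250 72.768
2 4.134 20.938 132.466
3 3.142 12.094 177.837
final: 177.837 11.701

Arc 1: start y=9.890, vy=22.730 → t=5.039, apex=36.250, x_land=72.768, impact vy=-26.655
  bounce: vy ← 0.76·26.655 = 20.258
Arc 2: start y=0.000, vy=20.258 → t=4.134, apex=20.938, x_land=132.466, impact vy=-20.258
  bounce: vy ← 0.76·20.258 = 15.396
Arc 3: start y=0.000, vy=15.396 → t=3.142, apex=12.094, x_land=177.837, impact vy=-15.396
  bounce: vy ← 0.76·15.396 = 11.701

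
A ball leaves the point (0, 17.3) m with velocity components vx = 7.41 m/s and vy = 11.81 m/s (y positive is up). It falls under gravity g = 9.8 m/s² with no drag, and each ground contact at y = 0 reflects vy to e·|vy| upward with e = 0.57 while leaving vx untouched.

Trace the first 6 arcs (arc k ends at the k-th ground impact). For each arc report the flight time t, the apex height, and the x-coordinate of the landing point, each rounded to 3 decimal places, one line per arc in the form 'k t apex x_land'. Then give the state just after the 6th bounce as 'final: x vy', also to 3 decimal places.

1 3.437 24.416 25.471
2 2.545 7.933 44.327
3 1.451 2.577 55.076
4 0.827 0.837 61.202
5 0.471 0.272 64.694
6 0.269 0.088 66.685
final: 66.685 0.750

Arc 1: start y=17.300, vy=11.810 → t=3.437, apex=24.416, x_land=25.471, impact vy=-21.876
  bounce: vy ← 0.57·21.876 = 12.469
Arc 2: start y=0.000, vy=12.469 → t=2.545, apex=7.933, x_land=44.327, impact vy=-12.469
  bounce: vy ← 0.57·12.469 = 7.107
Arc 3: start y=0.000, vy=7.107 → t=1.451, apex=2.577, x_land=55.076, impact vy=-7.107
  bounce: vy ← 0.57·7.107 = 4.051
Arc 4: start y=0.000, vy=4.051 → t=0.827, apex=0.837, x_land=61.202, impact vy=-4.051
  bounce: vy ← 0.57·4.051 = 2.309
Arc 5: start y=0.000, vy=2.309 → t=0.471, apex=0.272, x_land=64.694, impact vy=-2.309
  bounce: vy ← 0.57·2.309 = 1.316
Arc 6: start y=0.000, vy=1.316 → t=0.269, apex=0.088, x_land=66.685, impact vy=-1.316
  bounce: vy ← 0.57·1.316 = 0.750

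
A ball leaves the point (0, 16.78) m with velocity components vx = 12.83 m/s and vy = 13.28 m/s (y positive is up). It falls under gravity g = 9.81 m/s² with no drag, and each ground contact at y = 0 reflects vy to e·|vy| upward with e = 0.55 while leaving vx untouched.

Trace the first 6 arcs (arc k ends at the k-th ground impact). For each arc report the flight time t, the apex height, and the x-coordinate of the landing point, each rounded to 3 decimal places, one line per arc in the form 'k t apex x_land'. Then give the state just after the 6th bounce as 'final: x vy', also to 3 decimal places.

1 3.646 25.769 46.775
2 2.521 7.795 79.123
3 1.387 2.358 96.915
4 0.763 0.713 106.700
5 0.419 0.216 112.082
6 0.231 0.065 115.042
final: 115.042 0.622

Arc 1: start y=16.780, vy=13.280 → t=3.646, apex=25.769, x_land=46.775, impact vy=-22.485
  bounce: vy ← 0.55·22.485 = 12.367
Arc 2: start y=0.000, vy=12.367 → t=2.521, apex=7.795, x_land=79.123, impact vy=-12.367
  bounce: vy ← 0.55·12.367 = 6.802
Arc 3: start y=0.000, vy=6.802 → t=1.387, apex=2.358, x_land=96.915, impact vy=-6.802
  bounce: vy ← 0.55·6.802 = 3.741
Arc 4: start y=0.000, vy=3.741 → t=0.763, apex=0.713, x_land=106.700, impact vy=-3.741
  bounce: vy ← 0.55·3.741 = 2.058
Arc 5: start y=0.000, vy=2.058 → t=0.419, apex=0.216, x_land=112.082, impact vy=-2.058
  bounce: vy ← 0.55·2.058 = 1.132
Arc 6: start y=0.000, vy=1.132 → t=0.231, apex=0.065, x_land=115.042, impact vy=-1.132
  bounce: vy ← 0.55·1.132 = 0.622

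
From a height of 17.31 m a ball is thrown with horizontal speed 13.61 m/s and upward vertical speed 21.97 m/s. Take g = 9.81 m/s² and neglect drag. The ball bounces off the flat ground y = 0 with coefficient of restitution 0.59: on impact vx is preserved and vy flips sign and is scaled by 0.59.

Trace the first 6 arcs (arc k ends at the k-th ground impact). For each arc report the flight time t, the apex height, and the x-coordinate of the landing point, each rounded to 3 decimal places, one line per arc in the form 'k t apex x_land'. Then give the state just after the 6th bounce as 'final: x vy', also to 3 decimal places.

Arc 1: start y=17.310, vy=21.970 → t=5.163, apex=41.911, x_land=70.264, impact vy=-28.676
  bounce: vy ← 0.59·28.676 = 16.919
Arc 2: start y=0.000, vy=16.919 → t=3.449, apex=14.589, x_land=117.209, impact vy=-16.919
  bounce: vy ← 0.59·16.919 = 9.982
Arc 3: start y=0.000, vy=9.982 → t=2.035, apex=5.079, x_land=144.906, impact vy=-9.982
  bounce: vy ← 0.59·9.982 = 5.889
Arc 4: start y=0.000, vy=5.889 → t=1.201, apex=1.768, x_land=161.248, impact vy=-5.889
  bounce: vy ← 0.59·5.889 = 3.475
Arc 5: start y=0.000, vy=3.475 → t=0.708, apex=0.615, x_land=170.889, impact vy=-3.475
  bounce: vy ← 0.59·3.475 = 2.050
Arc 6: start y=0.000, vy=2.050 → t=0.418, apex=0.214, x_land=176.578, impact vy=-2.050
  bounce: vy ← 0.59·2.050 = 1.210

1 5.163 41.911 70.264
2 3.449 14.589 117.209
3 2.035 5.079 144.906
4 1.201 1.768 161.248
5 0.708 0.615 170.889
6 0.418 0.214 176.578
final: 176.578 1.210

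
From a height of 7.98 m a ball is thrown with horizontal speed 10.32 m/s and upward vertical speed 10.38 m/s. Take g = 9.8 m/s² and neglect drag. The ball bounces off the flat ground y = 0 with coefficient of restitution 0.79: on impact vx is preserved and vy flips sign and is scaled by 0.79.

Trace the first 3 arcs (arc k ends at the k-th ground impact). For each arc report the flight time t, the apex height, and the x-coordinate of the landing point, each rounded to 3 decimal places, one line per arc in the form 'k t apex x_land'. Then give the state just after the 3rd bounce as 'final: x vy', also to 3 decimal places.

Arc 1: start y=7.980, vy=10.380 → t=2.718, apex=13.477, x_land=28.046, impact vy=-16.253
  bounce: vy ← 0.79·16.253 = 12.840
Arc 2: start y=0.000, vy=12.840 → t=2.620, apex=8.411, x_land=55.088, impact vy=-12.840
  bounce: vy ← 0.79·12.840 = 10.143
Arc 3: start y=0.000, vy=10.143 → t=2.070, apex=5.249, x_land=76.451, impact vy=-10.143
  bounce: vy ← 0.79·10.143 = 8.013

1 2.718 13.477 28.046
2 2.620 8.411 55.088
3 2.070 5.249 76.451
final: 76.451 8.013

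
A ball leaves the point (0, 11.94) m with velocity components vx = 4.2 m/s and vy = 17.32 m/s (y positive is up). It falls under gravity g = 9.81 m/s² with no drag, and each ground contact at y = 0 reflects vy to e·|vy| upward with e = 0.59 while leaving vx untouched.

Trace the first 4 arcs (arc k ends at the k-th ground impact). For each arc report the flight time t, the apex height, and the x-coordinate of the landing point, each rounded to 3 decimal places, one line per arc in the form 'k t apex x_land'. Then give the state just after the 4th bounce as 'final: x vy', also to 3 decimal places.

Arc 1: start y=11.940, vy=17.320 → t=4.122, apex=27.230, x_land=17.311, impact vy=-23.114
  bounce: vy ← 0.59·23.114 = 13.637
Arc 2: start y=0.000, vy=13.637 → t=2.780, apex=9.479, x_land=28.988, impact vy=-13.637
  bounce: vy ← 0.59·13.637 = 8.046
Arc 3: start y=0.000, vy=8.046 → t=1.640, apex=3.300, x_land=35.878, impact vy=-8.046
  bounce: vy ← 0.59·8.046 = 4.747
Arc 4: start y=0.000, vy=4.747 → t=0.968, apex=1.149, x_land=39.942, impact vy=-4.747
  bounce: vy ← 0.59·4.747 = 2.801

1 4.122 27.230 17.311
2 2.780 9.479 28.988
3 1.640 3.300 35.878
4 0.968 1.149 39.942
final: 39.942 2.801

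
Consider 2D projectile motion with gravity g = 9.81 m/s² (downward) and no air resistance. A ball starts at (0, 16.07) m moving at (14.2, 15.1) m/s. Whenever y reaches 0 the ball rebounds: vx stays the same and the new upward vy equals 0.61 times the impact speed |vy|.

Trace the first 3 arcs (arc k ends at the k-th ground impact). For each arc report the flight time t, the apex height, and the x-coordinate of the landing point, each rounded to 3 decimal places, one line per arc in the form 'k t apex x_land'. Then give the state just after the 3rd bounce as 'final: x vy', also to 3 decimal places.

1 3.915 27.691 55.597
2 2.899 10.304 96.759
3 1.768 3.834 121.868
final: 121.868 5.291

Arc 1: start y=16.070, vy=15.100 → t=3.915, apex=27.691, x_land=55.597, impact vy=-23.309
  bounce: vy ← 0.61·23.309 = 14.218
Arc 2: start y=0.000, vy=14.218 → t=2.899, apex=10.304, x_land=96.759, impact vy=-14.218
  bounce: vy ← 0.61·14.218 = 8.673
Arc 3: start y=0.000, vy=8.673 → t=1.768, apex=3.834, x_land=121.868, impact vy=-8.673
  bounce: vy ← 0.61·8.673 = 5.291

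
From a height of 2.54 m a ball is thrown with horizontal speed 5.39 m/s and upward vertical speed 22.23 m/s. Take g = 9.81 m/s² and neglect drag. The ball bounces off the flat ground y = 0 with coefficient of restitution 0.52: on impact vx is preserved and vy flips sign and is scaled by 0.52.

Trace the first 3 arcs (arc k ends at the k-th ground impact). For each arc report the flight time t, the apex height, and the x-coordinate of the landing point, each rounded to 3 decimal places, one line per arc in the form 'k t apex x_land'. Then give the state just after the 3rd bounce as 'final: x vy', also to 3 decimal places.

Arc 1: start y=2.540, vy=22.230 → t=4.644, apex=27.727, x_land=25.029, impact vy=-23.324
  bounce: vy ← 0.52·23.324 = 12.128
Arc 2: start y=0.000, vy=12.128 → t=2.473, apex=7.497, x_land=38.357, impact vy=-12.128
  bounce: vy ← 0.52·12.128 = 6.307
Arc 3: start y=0.000, vy=6.307 → t=1.286, apex=2.027, x_land=45.287, impact vy=-6.307
  bounce: vy ← 0.52·6.307 = 3.280

1 4.644 27.727 25.029
2 2.473 7.497 38.357
3 1.286 2.027 45.287
final: 45.287 3.280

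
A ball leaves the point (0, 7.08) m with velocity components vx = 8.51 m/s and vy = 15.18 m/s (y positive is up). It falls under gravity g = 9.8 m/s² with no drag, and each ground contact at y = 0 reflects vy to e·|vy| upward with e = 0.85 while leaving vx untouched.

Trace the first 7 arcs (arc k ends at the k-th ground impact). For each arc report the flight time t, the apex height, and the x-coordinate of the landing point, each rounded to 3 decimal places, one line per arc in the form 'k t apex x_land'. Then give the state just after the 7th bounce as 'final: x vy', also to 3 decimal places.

1 3.510 18.837 29.867
2 3.333 13.610 58.232
3 2.833 9.833 82.342
4 2.408 7.104 102.836
5 2.047 5.133 120.256
6 1.740 3.708 135.063
7 1.479 2.679 147.648
final: 147.648 6.160

Arc 1: start y=7.080, vy=15.180 → t=3.510, apex=18.837, x_land=29.867, impact vy=-19.215
  bounce: vy ← 0.85·19.215 = 16.332
Arc 2: start y=0.000, vy=16.332 → t=3.333, apex=13.610, x_land=58.232, impact vy=-16.332
  bounce: vy ← 0.85·16.332 = 13.883
Arc 3: start y=0.000, vy=13.883 → t=2.833, apex=9.833, x_land=82.342, impact vy=-13.883
  bounce: vy ← 0.85·13.883 = 11.800
Arc 4: start y=0.000, vy=11.800 → t=2.408, apex=7.104, x_land=102.836, impact vy=-11.800
  bounce: vy ← 0.85·11.800 = 10.030
Arc 5: start y=0.000, vy=10.030 → t=2.047, apex=5.133, x_land=120.256, impact vy=-10.030
  bounce: vy ← 0.85·10.030 = 8.526
Arc 6: start y=0.000, vy=8.526 → t=1.740, apex=3.708, x_land=135.063, impact vy=-8.526
  bounce: vy ← 0.85·8.526 = 7.247
Arc 7: start y=0.000, vy=7.247 → t=1.479, apex=2.679, x_land=147.648, impact vy=-7.247
  bounce: vy ← 0.85·7.247 = 6.160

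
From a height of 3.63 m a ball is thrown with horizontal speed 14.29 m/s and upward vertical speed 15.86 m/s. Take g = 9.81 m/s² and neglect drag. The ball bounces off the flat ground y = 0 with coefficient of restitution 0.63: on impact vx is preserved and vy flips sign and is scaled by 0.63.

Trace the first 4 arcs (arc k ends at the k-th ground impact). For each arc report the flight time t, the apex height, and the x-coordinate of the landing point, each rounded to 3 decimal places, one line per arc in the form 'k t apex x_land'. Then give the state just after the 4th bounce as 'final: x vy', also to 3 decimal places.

Arc 1: start y=3.630, vy=15.860 → t=3.448, apex=16.451, x_land=49.273, impact vy=-17.966
  bounce: vy ← 0.63·17.966 = 11.318
Arc 2: start y=0.000, vy=11.318 → t=2.307, apex=6.529, x_land=82.247, impact vy=-11.318
  bounce: vy ← 0.63·11.318 = 7.131
Arc 3: start y=0.000, vy=7.131 → t=1.454, apex=2.591, x_land=103.021, impact vy=-7.131
  bounce: vy ← 0.63·7.131 = 4.492
Arc 4: start y=0.000, vy=4.492 → t=0.916, apex=1.029, x_land=116.108, impact vy=-4.492
  bounce: vy ← 0.63·4.492 = 2.830

1 3.448 16.451 49.273
2 2.307 6.529 82.247
3 1.454 2.591 103.021
4 0.916 1.029 116.108
final: 116.108 2.830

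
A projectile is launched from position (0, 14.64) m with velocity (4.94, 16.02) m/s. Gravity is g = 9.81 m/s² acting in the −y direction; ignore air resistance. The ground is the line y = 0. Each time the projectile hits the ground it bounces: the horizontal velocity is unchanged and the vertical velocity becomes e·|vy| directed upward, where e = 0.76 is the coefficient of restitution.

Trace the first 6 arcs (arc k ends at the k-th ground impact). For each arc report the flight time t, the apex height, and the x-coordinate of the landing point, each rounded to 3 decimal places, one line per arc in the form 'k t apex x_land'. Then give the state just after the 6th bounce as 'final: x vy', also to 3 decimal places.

Arc 1: start y=14.640, vy=16.020 → t=4.010, apex=27.721, x_land=19.811, impact vy=-23.321
  bounce: vy ← 0.76·23.321 = 17.724
Arc 2: start y=0.000, vy=17.724 → t=3.613, apex=16.011, x_land=37.662, impact vy=-17.724
  bounce: vy ← 0.76·17.724 = 13.470
Arc 3: start y=0.000, vy=13.470 → t=2.746, apex=9.248, x_land=51.228, impact vy=-13.470
  bounce: vy ← 0.76·13.470 = 10.237
Arc 4: start y=0.000, vy=10.237 → t=2.087, apex=5.342, x_land=61.538, impact vy=-10.237
  bounce: vy ← 0.76·10.237 = 7.780
Arc 5: start y=0.000, vy=7.780 → t=1.586, apex=3.085, x_land=69.374, impact vy=-7.780
  bounce: vy ← 0.76·7.780 = 5.913
Arc 6: start y=0.000, vy=5.913 → t=1.206, apex=1.782, x_land=75.330, impact vy=-5.913
  bounce: vy ← 0.76·5.913 = 4.494

1 4.010 27.721 19.811
2 3.613 16.011 37.662
3 2.746 9.248 51.228
4 2.087 5.342 61.538
5 1.586 3.085 69.374
6 1.206 1.782 75.330
final: 75.330 4.494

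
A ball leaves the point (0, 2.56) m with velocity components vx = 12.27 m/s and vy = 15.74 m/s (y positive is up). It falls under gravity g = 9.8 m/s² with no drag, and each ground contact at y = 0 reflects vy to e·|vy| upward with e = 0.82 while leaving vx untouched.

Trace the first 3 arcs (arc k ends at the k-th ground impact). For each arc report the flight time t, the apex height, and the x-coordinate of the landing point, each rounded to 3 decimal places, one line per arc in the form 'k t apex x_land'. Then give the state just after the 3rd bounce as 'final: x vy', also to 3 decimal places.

Arc 1: start y=2.560, vy=15.740 → t=3.367, apex=15.200, x_land=41.318, impact vy=-17.260
  bounce: vy ← 0.82·17.260 = 14.154
Arc 2: start y=0.000, vy=14.154 → t=2.888, apex=10.221, x_land=76.760, impact vy=-14.154
  bounce: vy ← 0.82·14.154 = 11.606
Arc 3: start y=0.000, vy=11.606 → t=2.369, apex=6.872, x_land=105.822, impact vy=-11.606
  bounce: vy ← 0.82·11.606 = 9.517

1 3.367 15.200 41.318
2 2.888 10.221 76.760
3 2.369 6.872 105.822
final: 105.822 9.517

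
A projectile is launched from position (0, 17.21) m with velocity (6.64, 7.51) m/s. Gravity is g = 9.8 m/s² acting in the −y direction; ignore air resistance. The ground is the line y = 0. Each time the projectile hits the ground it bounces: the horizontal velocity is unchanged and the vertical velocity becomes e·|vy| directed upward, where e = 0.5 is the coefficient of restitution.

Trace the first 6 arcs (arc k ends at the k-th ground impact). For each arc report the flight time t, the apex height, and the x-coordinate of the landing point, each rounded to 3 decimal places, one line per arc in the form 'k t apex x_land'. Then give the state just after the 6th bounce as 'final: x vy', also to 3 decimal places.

Arc 1: start y=17.210, vy=7.510 → t=2.791, apex=20.088, x_land=18.533, impact vy=-19.842
  bounce: vy ← 0.5·19.842 = 9.921
Arc 2: start y=0.000, vy=9.921 → t=2.025, apex=5.022, x_land=31.977, impact vy=-9.921
  bounce: vy ← 0.5·9.921 = 4.961
Arc 3: start y=0.000, vy=4.961 → t=1.012, apex=1.255, x_land=38.699, impact vy=-4.961
  bounce: vy ← 0.5·4.961 = 2.480
Arc 4: start y=0.000, vy=2.480 → t=0.506, apex=0.314, x_land=42.060, impact vy=-2.480
  bounce: vy ← 0.5·2.480 = 1.240
Arc 5: start y=0.000, vy=1.240 → t=0.253, apex=0.078, x_land=43.740, impact vy=-1.240
  bounce: vy ← 0.5·1.240 = 0.620
Arc 6: start y=0.000, vy=0.620 → t=0.127, apex=0.020, x_land=44.581, impact vy=-0.620
  bounce: vy ← 0.5·0.620 = 0.310

1 2.791 20.088 18.533
2 2.025 5.022 31.977
3 1.012 1.255 38.699
4 0.506 0.314 42.060
5 0.253 0.078 43.740
6 0.127 0.020 44.581
final: 44.581 0.310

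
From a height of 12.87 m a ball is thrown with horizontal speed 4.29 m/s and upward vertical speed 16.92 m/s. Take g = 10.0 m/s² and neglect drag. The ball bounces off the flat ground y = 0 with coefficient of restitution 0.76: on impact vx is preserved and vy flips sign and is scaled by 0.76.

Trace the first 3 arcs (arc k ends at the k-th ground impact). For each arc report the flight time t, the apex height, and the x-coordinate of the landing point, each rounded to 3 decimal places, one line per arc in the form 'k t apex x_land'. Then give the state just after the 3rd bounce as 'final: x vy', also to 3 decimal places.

1 4.024 27.184 17.262
2 3.544 15.702 32.466
3 2.694 9.069 44.022
final: 44.022 10.236

Arc 1: start y=12.870, vy=16.920 → t=4.024, apex=27.184, x_land=17.262, impact vy=-23.317
  bounce: vy ← 0.76·23.317 = 17.721
Arc 2: start y=0.000, vy=17.721 → t=3.544, apex=15.702, x_land=32.466, impact vy=-17.721
  bounce: vy ← 0.76·17.721 = 13.468
Arc 3: start y=0.000, vy=13.468 → t=2.694, apex=9.069, x_land=44.022, impact vy=-13.468
  bounce: vy ← 0.76·13.468 = 10.236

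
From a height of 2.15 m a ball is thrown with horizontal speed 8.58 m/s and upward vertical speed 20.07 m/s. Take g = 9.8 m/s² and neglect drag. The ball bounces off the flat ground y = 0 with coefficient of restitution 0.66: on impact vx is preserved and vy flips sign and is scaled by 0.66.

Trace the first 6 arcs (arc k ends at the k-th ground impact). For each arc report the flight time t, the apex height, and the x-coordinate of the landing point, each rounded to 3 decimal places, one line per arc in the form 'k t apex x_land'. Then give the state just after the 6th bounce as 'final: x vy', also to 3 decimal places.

1 4.200 22.701 36.039
2 2.841 9.889 60.417
3 1.875 4.308 76.506
4 1.238 1.876 87.125
5 0.817 0.817 94.133
6 0.539 0.356 98.759
final: 98.759 1.743

Arc 1: start y=2.150, vy=20.070 → t=4.200, apex=22.701, x_land=36.039, impact vy=-21.094
  bounce: vy ← 0.66·21.094 = 13.922
Arc 2: start y=0.000, vy=13.922 → t=2.841, apex=9.889, x_land=60.417, impact vy=-13.922
  bounce: vy ← 0.66·13.922 = 9.188
Arc 3: start y=0.000, vy=9.188 → t=1.875, apex=4.308, x_land=76.506, impact vy=-9.188
  bounce: vy ← 0.66·9.188 = 6.064
Arc 4: start y=0.000, vy=6.064 → t=1.238, apex=1.876, x_land=87.125, impact vy=-6.064
  bounce: vy ← 0.66·6.064 = 4.002
Arc 5: start y=0.000, vy=4.002 → t=0.817, apex=0.817, x_land=94.133, impact vy=-4.002
  bounce: vy ← 0.66·4.002 = 2.642
Arc 6: start y=0.000, vy=2.642 → t=0.539, apex=0.356, x_land=98.759, impact vy=-2.642
  bounce: vy ← 0.66·2.642 = 1.743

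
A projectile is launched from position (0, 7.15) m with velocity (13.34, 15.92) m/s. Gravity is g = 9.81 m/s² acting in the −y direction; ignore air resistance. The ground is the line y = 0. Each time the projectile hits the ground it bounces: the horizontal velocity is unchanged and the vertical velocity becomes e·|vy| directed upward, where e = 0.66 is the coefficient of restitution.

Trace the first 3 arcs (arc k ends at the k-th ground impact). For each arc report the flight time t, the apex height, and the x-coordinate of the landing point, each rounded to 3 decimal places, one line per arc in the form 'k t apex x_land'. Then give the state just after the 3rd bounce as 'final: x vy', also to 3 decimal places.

Arc 1: start y=7.150, vy=15.920 → t=3.646, apex=20.068, x_land=48.631, impact vy=-19.843
  bounce: vy ← 0.66·19.843 = 13.096
Arc 2: start y=0.000, vy=13.096 → t=2.670, apex=8.742, x_land=84.249, impact vy=-13.096
  bounce: vy ← 0.66·13.096 = 8.643
Arc 3: start y=0.000, vy=8.643 → t=1.762, apex=3.808, x_land=107.756, impact vy=-8.643
  bounce: vy ← 0.66·8.643 = 5.705

1 3.646 20.068 48.631
2 2.670 8.742 84.249
3 1.762 3.808 107.756
final: 107.756 5.705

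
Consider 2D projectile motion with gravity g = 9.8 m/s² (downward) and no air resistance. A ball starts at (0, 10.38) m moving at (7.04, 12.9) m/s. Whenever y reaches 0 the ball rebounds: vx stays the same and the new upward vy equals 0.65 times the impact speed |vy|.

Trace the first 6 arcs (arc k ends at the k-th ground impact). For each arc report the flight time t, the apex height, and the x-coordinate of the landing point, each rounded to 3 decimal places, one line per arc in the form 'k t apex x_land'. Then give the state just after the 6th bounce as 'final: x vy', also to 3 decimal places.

1 3.279 18.870 23.082
2 2.551 7.973 41.042
3 1.658 3.368 52.716
4 1.078 1.423 60.305
5 0.701 0.601 65.237
6 0.455 0.254 68.443
final: 68.443 1.450

Arc 1: start y=10.380, vy=12.900 → t=3.279, apex=18.870, x_land=23.082, impact vy=-19.232
  bounce: vy ← 0.65·19.232 = 12.501
Arc 2: start y=0.000, vy=12.501 → t=2.551, apex=7.973, x_land=41.042, impact vy=-12.501
  bounce: vy ← 0.65·12.501 = 8.125
Arc 3: start y=0.000, vy=8.125 → t=1.658, apex=3.368, x_land=52.716, impact vy=-8.125
  bounce: vy ← 0.65·8.125 = 5.282
Arc 4: start y=0.000, vy=5.282 → t=1.078, apex=1.423, x_land=60.305, impact vy=-5.282
  bounce: vy ← 0.65·5.282 = 3.433
Arc 5: start y=0.000, vy=3.433 → t=0.701, apex=0.601, x_land=65.237, impact vy=-3.433
  bounce: vy ← 0.65·3.433 = 2.231
Arc 6: start y=0.000, vy=2.231 → t=0.455, apex=0.254, x_land=68.443, impact vy=-2.231
  bounce: vy ← 0.65·2.231 = 1.450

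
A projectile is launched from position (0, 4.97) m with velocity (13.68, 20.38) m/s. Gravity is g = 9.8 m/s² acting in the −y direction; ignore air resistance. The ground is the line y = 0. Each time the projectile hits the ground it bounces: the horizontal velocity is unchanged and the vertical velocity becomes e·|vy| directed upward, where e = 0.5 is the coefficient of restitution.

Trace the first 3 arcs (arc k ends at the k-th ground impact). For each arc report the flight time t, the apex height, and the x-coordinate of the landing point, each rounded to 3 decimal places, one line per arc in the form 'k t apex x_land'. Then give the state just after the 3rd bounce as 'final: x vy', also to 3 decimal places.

Arc 1: start y=4.970, vy=20.380 → t=4.390, apex=26.161, x_land=60.058, impact vy=-22.644
  bounce: vy ← 0.5·22.644 = 11.322
Arc 2: start y=0.000, vy=11.322 → t=2.311, apex=6.540, x_land=91.668, impact vy=-11.322
  bounce: vy ← 0.5·11.322 = 5.661
Arc 3: start y=0.000, vy=5.661 → t=1.155, apex=1.635, x_land=107.472, impact vy=-5.661
  bounce: vy ← 0.5·5.661 = 2.831

1 4.390 26.161 60.058
2 2.311 6.540 91.668
3 1.155 1.635 107.472
final: 107.472 2.831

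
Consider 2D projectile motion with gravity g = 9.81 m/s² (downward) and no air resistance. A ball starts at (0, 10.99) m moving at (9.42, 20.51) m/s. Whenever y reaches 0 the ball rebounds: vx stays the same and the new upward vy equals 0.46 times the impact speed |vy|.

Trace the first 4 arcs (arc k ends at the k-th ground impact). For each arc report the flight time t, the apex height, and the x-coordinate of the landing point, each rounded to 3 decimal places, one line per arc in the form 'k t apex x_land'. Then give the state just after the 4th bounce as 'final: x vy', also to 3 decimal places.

Arc 1: start y=10.990, vy=20.510 → t=4.662, apex=32.430, x_land=43.916, impact vy=-25.225
  bounce: vy ← 0.46·25.225 = 11.603
Arc 2: start y=0.000, vy=11.603 → t=2.366, apex=6.862, x_land=66.201, impact vy=-11.603
  bounce: vy ← 0.46·11.603 = 5.338
Arc 3: start y=0.000, vy=5.338 → t=1.088, apex=1.452, x_land=76.451, impact vy=-5.338
  bounce: vy ← 0.46·5.338 = 2.455
Arc 4: start y=0.000, vy=2.455 → t=0.501, apex=0.307, x_land=81.167, impact vy=-2.455
  bounce: vy ← 0.46·2.455 = 1.129

1 4.662 32.430 43.916
2 2.366 6.862 66.201
3 1.088 1.452 76.451
4 0.501 0.307 81.167
final: 81.167 1.129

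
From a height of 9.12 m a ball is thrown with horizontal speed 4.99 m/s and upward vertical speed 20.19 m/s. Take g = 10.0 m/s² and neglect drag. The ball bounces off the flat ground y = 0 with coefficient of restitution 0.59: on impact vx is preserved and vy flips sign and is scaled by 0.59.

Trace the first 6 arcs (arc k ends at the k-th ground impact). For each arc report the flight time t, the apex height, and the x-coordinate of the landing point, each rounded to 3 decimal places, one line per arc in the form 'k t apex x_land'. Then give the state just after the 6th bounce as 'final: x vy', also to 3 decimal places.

1 4.448 29.502 22.196
2 2.866 10.270 36.499
3 1.691 3.575 44.937
4 0.998 1.244 49.916
5 0.589 0.433 52.854
6 0.347 0.151 54.587
final: 54.587 1.025

Arc 1: start y=9.120, vy=20.190 → t=4.448, apex=29.502, x_land=22.196, impact vy=-24.291
  bounce: vy ← 0.59·24.291 = 14.331
Arc 2: start y=0.000, vy=14.331 → t=2.866, apex=10.270, x_land=36.499, impact vy=-14.331
  bounce: vy ← 0.59·14.331 = 8.456
Arc 3: start y=0.000, vy=8.456 → t=1.691, apex=3.575, x_land=44.937, impact vy=-8.456
  bounce: vy ← 0.59·8.456 = 4.989
Arc 4: start y=0.000, vy=4.989 → t=0.998, apex=1.244, x_land=49.916, impact vy=-4.989
  bounce: vy ← 0.59·4.989 = 2.943
Arc 5: start y=0.000, vy=2.943 → t=0.589, apex=0.433, x_land=52.854, impact vy=-2.943
  bounce: vy ← 0.59·2.943 = 1.737
Arc 6: start y=0.000, vy=1.737 → t=0.347, apex=0.151, x_land=54.587, impact vy=-1.737
  bounce: vy ← 0.59·1.737 = 1.025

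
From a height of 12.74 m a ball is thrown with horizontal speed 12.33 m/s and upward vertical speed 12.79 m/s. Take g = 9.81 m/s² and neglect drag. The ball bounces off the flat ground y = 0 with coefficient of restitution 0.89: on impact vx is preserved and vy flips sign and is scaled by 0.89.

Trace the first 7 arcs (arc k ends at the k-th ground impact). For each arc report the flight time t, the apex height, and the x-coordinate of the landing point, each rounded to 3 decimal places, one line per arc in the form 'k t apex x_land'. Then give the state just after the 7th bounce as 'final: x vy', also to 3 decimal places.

Arc 1: start y=12.740, vy=12.790 → t=3.377, apex=21.078, x_land=41.635, impact vy=-20.336
  bounce: vy ← 0.89·20.336 = 18.099
Arc 2: start y=0.000, vy=18.099 → t=3.690, apex=16.696, x_land=87.131, impact vy=-18.099
  bounce: vy ← 0.89·18.099 = 16.108
Arc 3: start y=0.000, vy=16.108 → t=3.284, apex=13.225, x_land=127.623, impact vy=-16.108
  bounce: vy ← 0.89·16.108 = 14.336
Arc 4: start y=0.000, vy=14.336 → t=2.923, apex=10.475, x_land=163.660, impact vy=-14.336
  bounce: vy ← 0.89·14.336 = 12.759
Arc 5: start y=0.000, vy=12.759 → t=2.601, apex=8.297, x_land=195.734, impact vy=-12.759
  bounce: vy ← 0.89·12.759 = 11.356
Arc 6: start y=0.000, vy=11.356 → t=2.315, apex=6.572, x_land=224.279, impact vy=-11.356
  bounce: vy ← 0.89·11.356 = 10.106
Arc 7: start y=0.000, vy=10.106 → t=2.060, apex=5.206, x_land=249.684, impact vy=-10.106
  bounce: vy ← 0.89·10.106 = 8.995

1 3.377 21.078 41.635
2 3.690 16.696 87.131
3 3.284 13.225 127.623
4 2.923 10.475 163.660
5 2.601 8.297 195.734
6 2.315 6.572 224.279
7 2.060 5.206 249.684
final: 249.684 8.995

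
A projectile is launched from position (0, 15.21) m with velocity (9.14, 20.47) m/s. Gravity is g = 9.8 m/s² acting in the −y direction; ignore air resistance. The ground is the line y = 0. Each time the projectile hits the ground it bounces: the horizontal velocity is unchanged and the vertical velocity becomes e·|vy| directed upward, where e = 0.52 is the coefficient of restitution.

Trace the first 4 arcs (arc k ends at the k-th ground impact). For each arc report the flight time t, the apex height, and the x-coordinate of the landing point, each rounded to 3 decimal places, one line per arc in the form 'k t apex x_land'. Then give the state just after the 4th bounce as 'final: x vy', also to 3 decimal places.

1 4.821 36.589 44.067
2 2.842 9.894 70.042
3 1.478 2.675 83.549
4 0.768 0.723 90.573
final: 90.573 1.958

Arc 1: start y=15.210, vy=20.470 → t=4.821, apex=36.589, x_land=44.067, impact vy=-26.779
  bounce: vy ← 0.52·26.779 = 13.925
Arc 2: start y=0.000, vy=13.925 → t=2.842, apex=9.894, x_land=70.042, impact vy=-13.925
  bounce: vy ← 0.52·13.925 = 7.241
Arc 3: start y=0.000, vy=7.241 → t=1.478, apex=2.675, x_land=83.549, impact vy=-7.241
  bounce: vy ← 0.52·7.241 = 3.765
Arc 4: start y=0.000, vy=3.765 → t=0.768, apex=0.723, x_land=90.573, impact vy=-3.765
  bounce: vy ← 0.52·3.765 = 1.958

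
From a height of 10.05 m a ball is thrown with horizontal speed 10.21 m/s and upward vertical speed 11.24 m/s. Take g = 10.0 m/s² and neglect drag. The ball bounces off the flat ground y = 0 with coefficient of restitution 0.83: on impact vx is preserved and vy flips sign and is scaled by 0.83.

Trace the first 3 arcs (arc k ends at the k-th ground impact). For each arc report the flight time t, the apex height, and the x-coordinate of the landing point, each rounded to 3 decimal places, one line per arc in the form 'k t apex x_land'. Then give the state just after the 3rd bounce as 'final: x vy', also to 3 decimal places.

1 2.933 16.367 29.948
2 3.003 11.275 60.613
3 2.493 7.767 86.064
final: 86.064 10.345

Arc 1: start y=10.050, vy=11.240 → t=2.933, apex=16.367, x_land=29.948, impact vy=-18.092
  bounce: vy ← 0.83·18.092 = 15.017
Arc 2: start y=0.000, vy=15.017 → t=3.003, apex=11.275, x_land=60.613, impact vy=-15.017
  bounce: vy ← 0.83·15.017 = 12.464
Arc 3: start y=0.000, vy=12.464 → t=2.493, apex=7.767, x_land=86.064, impact vy=-12.464
  bounce: vy ← 0.83·12.464 = 10.345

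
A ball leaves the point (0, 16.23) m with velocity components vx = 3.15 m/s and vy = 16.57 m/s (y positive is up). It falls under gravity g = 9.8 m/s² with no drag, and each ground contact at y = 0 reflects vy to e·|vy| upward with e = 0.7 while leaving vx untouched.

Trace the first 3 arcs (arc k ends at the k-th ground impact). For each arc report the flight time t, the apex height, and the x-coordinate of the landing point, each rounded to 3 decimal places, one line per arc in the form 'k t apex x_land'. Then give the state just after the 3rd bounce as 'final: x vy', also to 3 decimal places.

Arc 1: start y=16.230, vy=16.570 → t=4.175, apex=30.238, x_land=13.151, impact vy=-24.345
  bounce: vy ← 0.7·24.345 = 17.041
Arc 2: start y=0.000, vy=17.041 → t=3.478, apex=14.817, x_land=24.106, impact vy=-17.041
  bounce: vy ← 0.7·17.041 = 11.929
Arc 3: start y=0.000, vy=11.929 → t=2.434, apex=7.260, x_land=31.775, impact vy=-11.929
  bounce: vy ← 0.7·11.929 = 8.350

1 4.175 30.238 13.151
2 3.478 14.817 24.106
3 2.434 7.260 31.775
final: 31.775 8.350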